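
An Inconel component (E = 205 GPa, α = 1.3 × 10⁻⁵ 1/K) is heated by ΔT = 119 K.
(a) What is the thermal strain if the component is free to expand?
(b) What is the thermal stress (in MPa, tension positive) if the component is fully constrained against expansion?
(a) Free thermal strain ε_th = α·ΔT = (1.3 × 10⁻⁵) × 119 = 0.001547
(b) Fully constrained, the expansion is suppressed, so σ = -E·α·ΔT. Convert E = 205 GPa = 2.05 × 10¹¹ Pa.
  σ = -(2.05 × 10¹¹) × (1.3 × 10⁻⁵) × 119 = -3.171 × 10⁸ Pa = -317.1 MPa (compressive)
Final answer: (a) ε_th = 0.001547, (b) σ = -317.1 MPa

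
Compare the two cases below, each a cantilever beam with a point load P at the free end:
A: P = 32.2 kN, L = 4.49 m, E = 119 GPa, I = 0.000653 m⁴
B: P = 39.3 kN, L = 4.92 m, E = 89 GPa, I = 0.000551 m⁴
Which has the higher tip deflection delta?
Model: a cantilever beam with a point load P at the free end, so delta = (P·L^3) / (3·E·I) (SI units).
  A: delta = (32200 × 4.49^3) / (3 × (1.19 × 10¹¹) × 0.000653) = 0.0125 m = 12.5 mm
  B: delta = (39300 × 4.92^3) / (3 × (8.9 × 10¹⁰) × 0.000551) = 0.03181 m = 31.81 mm
31.81 mm > 12.5 mm, so B is larger.
Final answer: B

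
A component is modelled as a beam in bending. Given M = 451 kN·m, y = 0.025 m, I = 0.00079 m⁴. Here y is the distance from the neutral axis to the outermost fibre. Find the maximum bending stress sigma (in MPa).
Model: a beam in bending, so sigma = (M·y) / I.
Convert to SI units:
  M = 451 kN·m = 451000 N·m
Substitute:
  sigma = (451000 × 0.025) / 0.00079
  sigma = 1.427 × 10⁷ Pa
Convert: sigma = 1.427 × 10⁷ Pa = 14.27 MPa
Final answer: sigma = 14.27 MPa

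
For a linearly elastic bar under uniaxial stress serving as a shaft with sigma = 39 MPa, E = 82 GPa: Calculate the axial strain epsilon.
Model: a linearly elastic bar under uniaxial stress, so epsilon = sigma / E.
Convert to SI units:
  sigma = 39 MPa = 3.9 × 10⁷ Pa
  E = 82 GPa = 8.2 × 10¹⁰ Pa
Substitute:
  epsilon = (3.9 × 10⁷) / (8.2 × 10¹⁰)
  epsilon = 0.0004756
Final answer: epsilon = 0.0004756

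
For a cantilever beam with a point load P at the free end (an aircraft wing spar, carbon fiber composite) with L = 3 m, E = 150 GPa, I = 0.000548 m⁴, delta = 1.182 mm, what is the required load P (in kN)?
Model: a cantilever beam with a point load P at the free end, so delta = (P·L^3) / (3·E·I).
Solve for P: P = (3·delta·E·I) / L^3.
Convert to SI units:
  E = 150 GPa = 1.5 × 10¹¹ Pa
  delta = 1.182 mm = 0.001182 m
Substitute:
  P = (3 × 0.001182 × (1.5 × 10¹¹) × 0.000548) / 3^3
  P = 10800 N
Convert: P = 10800 N = 10.8 kN
Final answer: P = 10.8 kN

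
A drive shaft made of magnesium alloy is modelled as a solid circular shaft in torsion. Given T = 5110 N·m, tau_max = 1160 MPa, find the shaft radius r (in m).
Model: a solid circular shaft in torsion, so tau_max = (2·T) / (π·r^3).
Solve for r: r = ((2·T) / (π·tau_max))^(1/3).
Convert to SI units:
  tau_max = 1160 MPa = 1.16 × 10⁹ Pa
Substitute:
  r = ((2 × 5110) / (π × (1.16 × 10⁹)))^(1/3)
  r = 0.0141 m
Final answer: r = 0.0141 m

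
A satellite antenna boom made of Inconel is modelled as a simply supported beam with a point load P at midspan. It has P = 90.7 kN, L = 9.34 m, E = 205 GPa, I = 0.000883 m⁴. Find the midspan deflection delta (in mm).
Model: a simply supported beam with a point load P at midspan, so delta = (P·L^3) / (48·E·I).
Convert to SI units:
  P = 90.7 kN = 90700 N
  E = 205 GPa = 2.05 × 10¹¹ Pa
Substitute:
  delta = (90700 × 9.34^3) / (48 × (2.05 × 10¹¹) × 0.000883)
  delta = 0.008505 m
Convert: delta = 0.008505 m = 8.505 mm
Final answer: delta = 8.505 mm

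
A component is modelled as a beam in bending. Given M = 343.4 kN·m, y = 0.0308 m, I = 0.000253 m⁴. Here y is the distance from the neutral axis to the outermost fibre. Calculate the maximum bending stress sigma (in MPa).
Model: a beam in bending, so sigma = (M·y) / I.
Convert to SI units:
  M = 343.4 kN·m = 343400 N·m
Substitute:
  sigma = (343400 × 0.0308) / 0.000253
  sigma = 4.181 × 10⁷ Pa
Convert: sigma = 4.181 × 10⁷ Pa = 41.81 MPa
Final answer: sigma = 41.81 MPa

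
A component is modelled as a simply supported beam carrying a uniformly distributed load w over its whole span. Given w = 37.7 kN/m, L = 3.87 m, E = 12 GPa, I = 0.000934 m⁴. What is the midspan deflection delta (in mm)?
Model: a simply supported beam carrying a uniformly distributed load w over its whole span, so delta = (5·w·L^4) / (384·E·I).
Convert to SI units:
  w = 37.7 kN/m = 37700 N/m
  E = 12 GPa = 1.2 × 10¹⁰ Pa
Substitute:
  delta = (5 × 37700 × 3.87^4) / (384 × (1.2 × 10¹⁰) × 0.000934)
  delta = 0.009824 m
Convert: delta = 0.009824 m = 9.824 mm
Final answer: delta = 9.824 mm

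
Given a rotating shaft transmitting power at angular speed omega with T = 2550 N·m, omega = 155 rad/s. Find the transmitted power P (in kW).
Model: a rotating shaft transmitting power at angular speed omega, so P = T·omega.
Substitute:
  P = 2550 × 155
  P = 395200 W
Convert: P = 395200 W = 395.2 kW
Final answer: P = 395.2 kW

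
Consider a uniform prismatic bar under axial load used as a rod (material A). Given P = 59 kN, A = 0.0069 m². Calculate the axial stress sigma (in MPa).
Model: a uniform prismatic bar under axial load, so sigma = P / A.
Convert to SI units:
  P = 59 kN = 59000 N
Substitute:
  sigma = 59000 / 0.0069
  sigma = 8.551 × 10⁶ Pa
Convert: sigma = 8.551 × 10⁶ Pa = 8.551 MPa
Final answer: sigma = 8.551 MPa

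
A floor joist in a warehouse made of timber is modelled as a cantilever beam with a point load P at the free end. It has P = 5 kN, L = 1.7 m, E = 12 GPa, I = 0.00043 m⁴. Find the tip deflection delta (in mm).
Model: a cantilever beam with a point load P at the free end, so delta = (P·L^3) / (3·E·I).
Convert to SI units:
  P = 5 kN = 5000 N
  E = 12 GPa = 1.2 × 10¹⁰ Pa
Substitute:
  delta = (5000 × 1.7^3) / (3 × (1.2 × 10¹⁰) × 0.00043)
  delta = 0.001587 m
Convert: delta = 0.001587 m = 1.587 mm
Final answer: delta = 1.587 mm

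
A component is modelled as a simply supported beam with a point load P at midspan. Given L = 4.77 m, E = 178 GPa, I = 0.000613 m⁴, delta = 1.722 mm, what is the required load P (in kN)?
Model: a simply supported beam with a point load P at midspan, so delta = (P·L^3) / (48·E·I).
Solve for P: P = (48·delta·E·I) / L^3.
Convert to SI units:
  E = 178 GPa = 1.78 × 10¹¹ Pa
  delta = 1.722 mm = 0.001722 m
Substitute:
  P = (48 × 0.001722 × (1.78 × 10¹¹) × 0.000613) / 4.77^3
  P = 83100 N
Convert: P = 83100 N = 83.1 kN
Final answer: P = 83.1 kN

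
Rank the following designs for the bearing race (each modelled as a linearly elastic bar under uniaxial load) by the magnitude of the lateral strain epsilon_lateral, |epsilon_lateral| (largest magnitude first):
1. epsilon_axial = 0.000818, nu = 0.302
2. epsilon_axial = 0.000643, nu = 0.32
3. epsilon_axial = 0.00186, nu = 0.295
Model: a linearly elastic bar under uniaxial load, so epsilon_lateral = -nu·epsilon_axial (SI units).
  Case 1: epsilon_lateral = -(0.302 × 0.000818) = -0.000247
  Case 2: epsilon_lateral = -(0.32 × 0.000643) = -0.0002058
  Case 3: epsilon_lateral = -(0.295 × 0.00186) = -0.0005487
Ordering by |epsilon_lateral|: 0.0005487 (case 3) > 0.000247 (case 1) > 0.0002058 (case 2)
Final answer: 3, 1, 2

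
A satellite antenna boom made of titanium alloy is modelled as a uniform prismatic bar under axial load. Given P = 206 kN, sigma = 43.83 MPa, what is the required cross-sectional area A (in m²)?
Model: a uniform prismatic bar under axial load, so sigma = P / A.
Solve for A: A = P / sigma.
Convert to SI units:
  P = 206 kN = 206000 N
  sigma = 43.83 MPa = 4.383 × 10⁷ Pa
Substitute:
  A = 206000 / (4.383 × 10⁷)
  A = 0.0047 m²
Final answer: A = 0.0047 m²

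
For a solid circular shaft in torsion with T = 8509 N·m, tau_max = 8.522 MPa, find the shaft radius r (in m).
Model: a solid circular shaft in torsion, so tau_max = (2·T) / (π·r^3).
Solve for r: r = ((2·T) / (π·tau_max))^(1/3).
Convert to SI units:
  tau_max = 8.522 MPa = 8.522 × 10⁶ Pa
Substitute:
  r = ((2 × 8509) / (π × (8.522 × 10⁶)))^(1/3)
  r = 0.08598 m
Final answer: r = 0.08598 m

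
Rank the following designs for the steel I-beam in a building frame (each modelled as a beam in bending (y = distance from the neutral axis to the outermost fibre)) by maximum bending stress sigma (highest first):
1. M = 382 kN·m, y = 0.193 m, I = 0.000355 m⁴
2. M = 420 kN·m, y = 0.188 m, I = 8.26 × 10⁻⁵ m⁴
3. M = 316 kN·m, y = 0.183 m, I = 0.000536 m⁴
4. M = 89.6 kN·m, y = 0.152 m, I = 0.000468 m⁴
Model: a beam in bending (y = distance from the neutral axis to the outermost fibre), so sigma = (M·y) / I (SI units).
  Case 1: sigma = (382000 × 0.193) / 0.000355 = 2.077 × 10⁸ Pa = 207.7 MPa
  Case 2: sigma = (420000 × 0.188) / (8.26 × 10⁻⁵) = 9.559 × 10⁸ Pa = 955.9 MPa
  Case 3: sigma = (316000 × 0.183) / 0.000536 = 1.079 × 10⁸ Pa = 107.9 MPa
  Case 4: sigma = (89600 × 0.152) / 0.000468 = 2.91 × 10⁷ Pa = 29.1 MPa
Ordering: 955.9 MPa (case 2) > 207.7 MPa (case 1) > 107.9 MPa (case 3) > 29.1 MPa (case 4)
Final answer: 2, 1, 3, 4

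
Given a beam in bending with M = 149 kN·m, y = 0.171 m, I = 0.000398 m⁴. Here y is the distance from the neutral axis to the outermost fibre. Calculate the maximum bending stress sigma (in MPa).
Model: a beam in bending, so sigma = (M·y) / I.
Convert to SI units:
  M = 149 kN·m = 149000 N·m
Substitute:
  sigma = (149000 × 0.171) / 0.000398
  sigma = 6.402 × 10⁷ Pa
Convert: sigma = 6.402 × 10⁷ Pa = 64.02 MPa
Final answer: sigma = 64.02 MPa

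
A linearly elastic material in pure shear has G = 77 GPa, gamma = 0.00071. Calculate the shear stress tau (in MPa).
Model: a linearly elastic material in pure shear, so tau = G·gamma.
Convert to SI units:
  G = 77 GPa = 7.7 × 10¹⁰ Pa
Substitute:
  tau = (7.7 × 10¹⁰) × 0.00071
  tau = 5.467 × 10⁷ Pa
Convert: tau = 5.467 × 10⁷ Pa = 54.67 MPa
Final answer: tau = 54.67 MPa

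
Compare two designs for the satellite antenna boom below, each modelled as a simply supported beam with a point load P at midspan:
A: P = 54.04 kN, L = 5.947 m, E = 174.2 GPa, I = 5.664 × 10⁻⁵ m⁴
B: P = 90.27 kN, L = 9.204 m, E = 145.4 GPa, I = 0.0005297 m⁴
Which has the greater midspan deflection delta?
Model: a simply supported beam with a point load P at midspan, so delta = (P·L^3) / (48·E·I) (SI units).
  A: delta = (54040 × 5.947^3) / (48 × (1.742 × 10¹¹) × (5.664 × 10⁻⁵)) = 0.024 m = 24 mm
  B: delta = (90270 × 9.204^3) / (48 × (1.454 × 10¹¹) × 0.0005297) = 0.01904 m = 19.04 mm
24 mm > 19.04 mm, so A is larger.
Final answer: A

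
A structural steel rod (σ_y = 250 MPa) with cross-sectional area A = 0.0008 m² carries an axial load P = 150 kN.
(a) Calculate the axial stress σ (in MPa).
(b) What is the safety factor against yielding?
(a) Axial stress σ = P/A. Convert P = 150 kN = 150000 N.
  σ = 150000 / 0.0008 = 1.875 × 10⁸ Pa = 187.5 MPa
(b) Safety factor SF = σ_y/σ = 250 / 187.5 = 1.333
Final answer: (a) σ = 187.5 MPa, (b) SF = 1.333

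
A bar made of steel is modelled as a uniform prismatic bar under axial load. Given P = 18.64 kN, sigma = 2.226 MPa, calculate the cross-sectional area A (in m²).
Model: a uniform prismatic bar under axial load, so sigma = P / A.
Solve for A: A = P / sigma.
Convert to SI units:
  P = 18.64 kN = 18640 N
  sigma = 2.226 MPa = 2.226 × 10⁶ Pa
Substitute:
  A = 18640 / (2.226 × 10⁶)
  A = 0.008374 m²
Final answer: A = 0.008374 m²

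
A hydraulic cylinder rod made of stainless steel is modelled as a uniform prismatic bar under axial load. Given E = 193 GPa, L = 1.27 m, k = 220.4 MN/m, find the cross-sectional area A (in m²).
Model: a uniform prismatic bar under axial load, so k = (A·E) / L.
Solve for A: A = (k·L) / E.
Convert to SI units:
  E = 193 GPa = 1.93 × 10¹¹ Pa
  k = 220.4 MN/m = 2.204 × 10⁸ N/m
Substitute:
  A = ((2.204 × 10⁸) × 1.27) / (1.93 × 10¹¹)
  A = 0.00145 m²
Final answer: A = 0.00145 m²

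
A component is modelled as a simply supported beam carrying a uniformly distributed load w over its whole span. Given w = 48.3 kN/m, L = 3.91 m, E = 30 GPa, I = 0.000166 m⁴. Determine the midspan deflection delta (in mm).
Model: a simply supported beam carrying a uniformly distributed load w over its whole span, so delta = (5·w·L^4) / (384·E·I).
Convert to SI units:
  w = 48.3 kN/m = 48300 N/m
  E = 30 GPa = 3 × 10¹⁰ Pa
Substitute:
  delta = (5 × 48300 × 3.91^4) / (384 × (3 × 10¹⁰) × 0.000166)
  delta = 0.02952 m
Convert: delta = 0.02952 m = 29.52 mm
Final answer: delta = 29.52 mm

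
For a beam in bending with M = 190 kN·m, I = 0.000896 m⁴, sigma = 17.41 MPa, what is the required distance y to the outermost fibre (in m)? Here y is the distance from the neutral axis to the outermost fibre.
Model: a beam in bending, so sigma = (M·y) / I.
Solve for y: y = (sigma·I) / M.
Convert to SI units:
  M = 190 kN·m = 190000 N·m
  sigma = 17.41 MPa = 1.741 × 10⁷ Pa
Substitute:
  y = ((1.741 × 10⁷) × 0.000896) / 190000
  y = 0.0821 m
Final answer: y = 0.0821 m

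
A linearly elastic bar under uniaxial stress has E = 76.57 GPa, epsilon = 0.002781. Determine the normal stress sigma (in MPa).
Model: a linearly elastic bar under uniaxial stress, so sigma = E·epsilon.
Convert to SI units:
  E = 76.57 GPa = 7.657 × 10¹⁰ Pa
Substitute:
  sigma = (7.657 × 10¹⁰) × 0.002781
  sigma = 2.129 × 10⁸ Pa
Convert: sigma = 2.129 × 10⁸ Pa = 212.9 MPa
Final answer: sigma = 212.9 MPa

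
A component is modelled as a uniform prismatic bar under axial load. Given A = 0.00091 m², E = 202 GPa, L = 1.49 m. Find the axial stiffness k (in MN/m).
Model: a uniform prismatic bar under axial load, so k = (A·E) / L.
Convert to SI units:
  E = 202 GPa = 2.02 × 10¹¹ Pa
Substitute:
  k = (0.00091 × (2.02 × 10¹¹)) / 1.49
  k = 1.234 × 10⁸ N/m
Convert: k = 1.234 × 10⁸ N/m = 123.4 MN/m
Final answer: k = 123.4 MN/m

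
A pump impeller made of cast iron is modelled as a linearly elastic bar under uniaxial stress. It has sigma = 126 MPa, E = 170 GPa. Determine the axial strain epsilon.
Model: a linearly elastic bar under uniaxial stress, so epsilon = sigma / E.
Convert to SI units:
  sigma = 126 MPa = 1.26 × 10⁸ Pa
  E = 170 GPa = 1.7 × 10¹¹ Pa
Substitute:
  epsilon = (1.26 × 10⁸) / (1.7 × 10¹¹)
  epsilon = 0.0007412
Final answer: epsilon = 0.0007412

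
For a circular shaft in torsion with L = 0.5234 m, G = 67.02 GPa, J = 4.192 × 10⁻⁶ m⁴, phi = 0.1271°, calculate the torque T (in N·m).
Model: a circular shaft in torsion, so phi = (T·L) / (G·J).
Solve for T: T = (phi·G·J) / L.
Convert to SI units:
  G = 67.02 GPa = 6.702 × 10¹⁰ Pa
  phi = 0.1271° = 0.002218 rad
Substitute:
  T = (0.002218 × (6.702 × 10¹⁰) × (4.192 × 10⁻⁶)) / 0.5234
  T = 1191 N·m
Final answer: T = 1191 N·m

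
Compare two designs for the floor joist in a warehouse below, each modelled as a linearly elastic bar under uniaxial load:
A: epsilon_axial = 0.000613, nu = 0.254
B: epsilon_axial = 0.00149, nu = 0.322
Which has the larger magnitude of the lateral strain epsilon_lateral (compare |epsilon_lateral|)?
Model: a linearly elastic bar under uniaxial load, so epsilon_lateral = -nu·epsilon_axial (SI units).
  A: epsilon_lateral = -(0.254 × 0.000613) = -0.0001557
  B: epsilon_lateral = -(0.322 × 0.00149) = -0.0004798
|epsilon_lateral|: A = 0.0001557, B = 0.0004798, so B is larger in magnitude.
Final answer: B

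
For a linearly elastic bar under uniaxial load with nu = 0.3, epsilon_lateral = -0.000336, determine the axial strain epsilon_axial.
Model: a linearly elastic bar under uniaxial load, so epsilon_lateral = -nu·epsilon_axial.
Solve for epsilon_axial: epsilon_axial = -epsilon_lateral / nu.
Substitute:
  epsilon_axial = -(-0.000336) / 0.3
  epsilon_axial = 0.00112
Final answer: epsilon_axial = 0.00112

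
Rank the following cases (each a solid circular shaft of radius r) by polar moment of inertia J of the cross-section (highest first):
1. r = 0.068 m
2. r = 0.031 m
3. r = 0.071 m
Model: a solid circular shaft of radius r, so J = (π·r^4) / 2 (SI units).
  Case 1: J = (π × 0.068^4) / 2 = 3.359 × 10⁻⁵ m⁴
  Case 2: J = (π × 0.031^4) / 2 = 1.451 × 10⁻⁶ m⁴
  Case 3: J = (π × 0.071^4) / 2 = 3.992 × 10⁻⁵ m⁴
Ordering: 3.992 × 10⁻⁵ m⁴ (case 3) > 3.359 × 10⁻⁵ m⁴ (case 1) > 1.451 × 10⁻⁶ m⁴ (case 2)
Final answer: 3, 1, 2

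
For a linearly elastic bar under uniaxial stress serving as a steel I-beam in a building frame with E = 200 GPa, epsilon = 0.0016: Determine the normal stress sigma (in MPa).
Model: a linearly elastic bar under uniaxial stress, so sigma = E·epsilon.
Convert to SI units:
  E = 200 GPa = 2 × 10¹¹ Pa
Substitute:
  sigma = (2 × 10¹¹) × 0.0016
  sigma = 3.2 × 10⁸ Pa
Convert: sigma = 3.2 × 10⁸ Pa = 320 MPa
Final answer: sigma = 320 MPa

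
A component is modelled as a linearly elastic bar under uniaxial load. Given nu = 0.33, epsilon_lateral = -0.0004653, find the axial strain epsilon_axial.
Model: a linearly elastic bar under uniaxial load, so epsilon_lateral = -nu·epsilon_axial.
Solve for epsilon_axial: epsilon_axial = -epsilon_lateral / nu.
Substitute:
  epsilon_axial = -(-0.0004653) / 0.33
  epsilon_axial = 0.00141
Final answer: epsilon_axial = 0.00141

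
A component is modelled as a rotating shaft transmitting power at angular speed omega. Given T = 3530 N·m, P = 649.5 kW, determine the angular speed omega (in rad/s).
Model: a rotating shaft transmitting power at angular speed omega, so P = T·omega.
Solve for omega: omega = P / T.
Convert to SI units:
  P = 649.5 kW = 649500 W
Substitute:
  omega = 649500 / 3530
  omega = 184 rad/s
Final answer: omega = 184 rad/s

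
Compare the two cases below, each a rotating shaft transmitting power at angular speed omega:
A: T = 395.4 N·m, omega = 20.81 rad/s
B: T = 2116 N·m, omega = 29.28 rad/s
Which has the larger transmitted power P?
Model: a rotating shaft transmitting power at angular speed omega, so P = T·omega (SI units).
  A: P = 395.4 × 20.81 = 8228 W = 8.228 kW
  B: P = 2116 × 29.28 = 61960 W = 61.96 kW
61.96 kW > 8.228 kW, so B is larger.
Final answer: B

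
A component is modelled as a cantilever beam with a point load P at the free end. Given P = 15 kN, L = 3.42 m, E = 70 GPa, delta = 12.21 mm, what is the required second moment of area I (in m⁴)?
Model: a cantilever beam with a point load P at the free end, so delta = (P·L^3) / (3·E·I).
Solve for I: I = (P·L^3) / (3·delta·E).
Convert to SI units:
  P = 15 kN = 15000 N
  E = 70 GPa = 7 × 10¹⁰ Pa
  delta = 12.21 mm = 0.01221 m
Substitute:
  I = (15000 × 3.42^3) / (3 × 0.01221 × (7 × 10¹⁰))
  I = 0.000234 m⁴
Final answer: I = 0.000234 m⁴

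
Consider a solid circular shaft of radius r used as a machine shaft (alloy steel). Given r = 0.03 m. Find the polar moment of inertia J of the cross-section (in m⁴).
Model: a solid circular shaft of radius r, so J = (π·r^4) / 2.
Substitute:
  J = (π × 0.03^4) / 2
  J = 1.272 × 10⁻⁶ m⁴
Final answer: J = 1.272 × 10⁻⁶ m⁴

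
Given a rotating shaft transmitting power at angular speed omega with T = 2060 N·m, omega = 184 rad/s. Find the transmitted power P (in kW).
Model: a rotating shaft transmitting power at angular speed omega, so P = T·omega.
Substitute:
  P = 2060 × 184
  P = 379000 W
Convert: P = 379000 W = 379 kW
Final answer: P = 379 kW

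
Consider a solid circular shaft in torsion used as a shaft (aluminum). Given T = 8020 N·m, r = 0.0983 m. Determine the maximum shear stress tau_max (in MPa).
Model: a solid circular shaft in torsion, so tau_max = (2·T) / (π·r^3).
Substitute:
  tau_max = (2 × 8020) / (π × 0.0983^3)
  tau_max = 5.375 × 10⁶ Pa
Convert: tau_max = 5.375 × 10⁶ Pa = 5.375 MPa
Final answer: tau_max = 5.375 MPa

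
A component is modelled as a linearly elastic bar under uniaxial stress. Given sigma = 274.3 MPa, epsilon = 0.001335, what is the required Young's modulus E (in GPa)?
Model: a linearly elastic bar under uniaxial stress, so epsilon = sigma / E.
Solve for E: E = sigma / epsilon.
Convert to SI units:
  sigma = 274.3 MPa = 2.743 × 10⁸ Pa
Substitute:
  E = (2.743 × 10⁸) / 0.001335
  E = 2.055 × 10¹¹ Pa
Convert: E = 2.055 × 10¹¹ Pa = 205.5 GPa
Final answer: E = 205.5 GPa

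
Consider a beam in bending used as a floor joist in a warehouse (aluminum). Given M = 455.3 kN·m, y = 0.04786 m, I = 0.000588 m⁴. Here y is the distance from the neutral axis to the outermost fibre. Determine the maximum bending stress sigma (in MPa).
Model: a beam in bending, so sigma = (M·y) / I.
Convert to SI units:
  M = 455.3 kN·m = 455300 N·m
Substitute:
  sigma = (455300 × 0.04786) / 0.000588
  sigma = 3.706 × 10⁷ Pa
Convert: sigma = 3.706 × 10⁷ Pa = 37.06 MPa
Final answer: sigma = 37.06 MPa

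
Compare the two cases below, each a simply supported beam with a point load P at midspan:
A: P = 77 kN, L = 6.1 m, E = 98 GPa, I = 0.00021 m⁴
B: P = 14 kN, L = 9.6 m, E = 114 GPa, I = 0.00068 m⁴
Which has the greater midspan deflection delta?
Model: a simply supported beam with a point load P at midspan, so delta = (P·L^3) / (48·E·I) (SI units).
  A: delta = (77000 × 6.1^3) / (48 × (9.8 × 10¹⁰) × 0.00021) = 0.01769 m = 17.69 mm
  B: delta = (14000 × 9.6^3) / (48 × (1.14 × 10¹¹) × 0.00068) = 0.003329 m = 3.329 mm
17.69 mm > 3.329 mm, so A is larger.
Final answer: A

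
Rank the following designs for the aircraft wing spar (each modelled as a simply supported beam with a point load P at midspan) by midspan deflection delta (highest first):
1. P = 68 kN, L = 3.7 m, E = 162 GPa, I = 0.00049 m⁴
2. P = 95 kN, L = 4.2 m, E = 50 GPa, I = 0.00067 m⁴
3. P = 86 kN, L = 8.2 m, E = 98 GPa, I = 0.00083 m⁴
Model: a simply supported beam with a point load P at midspan, so delta = (P·L^3) / (48·E·I) (SI units).
  Case 1: delta = (68000 × 3.7^3) / (48 × (1.62 × 10¹¹) × 0.00049) = 0.000904 m = 0.904 mm
  Case 2: delta = (95000 × 4.2^3) / (48 × (5 × 10¹⁰) × 0.00067) = 0.004377 m = 4.377 mm
  Case 3: delta = (86000 × 8.2^3) / (48 × (9.8 × 10¹⁰) × 0.00083) = 0.01214 m = 12.14 mm
Ordering: 12.14 mm (case 3) > 4.377 mm (case 2) > 0.904 mm (case 1)
Final answer: 3, 2, 1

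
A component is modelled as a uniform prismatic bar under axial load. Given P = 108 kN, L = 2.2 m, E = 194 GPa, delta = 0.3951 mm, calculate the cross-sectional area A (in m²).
Model: a uniform prismatic bar under axial load, so delta = (P·L) / (A·E).
Solve for A: A = (P·L) / (delta·E).
Convert to SI units:
  P = 108 kN = 108000 N
  E = 194 GPa = 1.94 × 10¹¹ Pa
  delta = 0.3951 mm = 0.0003951 m
Substitute:
  A = (108000 × 2.2) / (0.0003951 × (1.94 × 10¹¹))
  A = 0.0031 m²
Final answer: A = 0.0031 m²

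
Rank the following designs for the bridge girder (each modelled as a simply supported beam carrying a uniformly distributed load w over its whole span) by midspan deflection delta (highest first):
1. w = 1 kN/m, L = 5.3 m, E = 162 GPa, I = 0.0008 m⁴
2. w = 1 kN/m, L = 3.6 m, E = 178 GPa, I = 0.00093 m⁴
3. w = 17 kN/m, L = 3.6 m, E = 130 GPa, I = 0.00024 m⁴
Model: a simply supported beam carrying a uniformly distributed load w over its whole span, so delta = (5·w·L^4) / (384·E·I) (SI units).
  Case 1: delta = (5 × 1000 × 5.3^4) / (384 × (1.62 × 10¹¹) × 0.0008) = 7.928 × 10⁻⁵ m = 0.07928 mm
  Case 2: delta = (5 × 1000 × 3.6^4) / (384 × (1.78 × 10¹¹) × 0.00093) = 1.321 × 10⁻⁵ m = 0.01321 mm
  Case 3: delta = (5 × 17000 × 3.6^4) / (384 × (1.3 × 10¹¹) × 0.00024) = 0.001192 m = 1.192 mm
Ordering: 1.192 mm (case 3) > 0.07928 mm (case 1) > 0.01321 mm (case 2)
Final answer: 3, 1, 2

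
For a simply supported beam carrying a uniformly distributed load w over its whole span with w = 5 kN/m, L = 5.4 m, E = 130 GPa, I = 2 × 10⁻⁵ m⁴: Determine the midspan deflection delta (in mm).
Model: a simply supported beam carrying a uniformly distributed load w over its whole span, so delta = (5·w·L^4) / (384·E·I).
Convert to SI units:
  w = 5 kN/m = 5000 N/m
  E = 130 GPa = 1.3 × 10¹¹ Pa
Substitute:
  delta = (5 × 5000 × 5.4^4) / (384 × (1.3 × 10¹¹) × (2 × 10⁻⁵))
  delta = 0.02129 m
Convert: delta = 0.02129 m = 21.29 mm
Final answer: delta = 21.29 mm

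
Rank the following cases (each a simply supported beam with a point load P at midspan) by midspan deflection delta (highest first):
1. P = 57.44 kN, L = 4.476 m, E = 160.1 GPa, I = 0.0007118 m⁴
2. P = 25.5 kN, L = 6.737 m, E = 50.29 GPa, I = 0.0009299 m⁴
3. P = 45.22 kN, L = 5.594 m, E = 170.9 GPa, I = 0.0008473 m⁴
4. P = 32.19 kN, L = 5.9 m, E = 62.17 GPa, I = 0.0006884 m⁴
Model: a simply supported beam with a point load P at midspan, so delta = (P·L^3) / (48·E·I) (SI units).
  Case 1: delta = (57440 × 4.476^3) / (48 × (1.601 × 10¹¹) × 0.0007118) = 0.0009417 m = 0.9417 mm
  Case 2: delta = (25500 × 6.737^3) / (48 × (5.029 × 10¹⁰) × 0.0009299) = 0.003474 m = 3.474 mm
  Case 3: delta = (45220 × 5.594^3) / (48 × (1.709 × 10¹¹) × 0.0008473) = 0.001139 m = 1.139 mm
  Case 4: delta = (32190 × 5.9^3) / (48 × (6.217 × 10¹⁰) × 0.0006884) = 0.003218 m = 3.218 mm
Ordering: 3.474 mm (case 2) > 3.218 mm (case 4) > 1.139 mm (case 3) > 0.9417 mm (case 1)
Final answer: 2, 4, 3, 1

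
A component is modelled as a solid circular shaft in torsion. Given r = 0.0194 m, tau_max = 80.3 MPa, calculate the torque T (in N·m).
Model: a solid circular shaft in torsion, so tau_max = (2·T) / (π·r^3).
Solve for T: T = (π·tau_max·r^3) / 2.
Convert to SI units:
  tau_max = 80.3 MPa = 8.03 × 10⁷ Pa
Substitute:
  T = (π × (8.03 × 10⁷) × 0.0194^3) / 2
  T = 921 N·m
Final answer: T = 921 N·m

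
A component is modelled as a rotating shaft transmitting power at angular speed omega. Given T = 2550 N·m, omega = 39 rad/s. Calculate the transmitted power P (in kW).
Model: a rotating shaft transmitting power at angular speed omega, so P = T·omega.
Substitute:
  P = 2550 × 39
  P = 99450 W
Convert: P = 99450 W = 99.45 kW
Final answer: P = 99.45 kW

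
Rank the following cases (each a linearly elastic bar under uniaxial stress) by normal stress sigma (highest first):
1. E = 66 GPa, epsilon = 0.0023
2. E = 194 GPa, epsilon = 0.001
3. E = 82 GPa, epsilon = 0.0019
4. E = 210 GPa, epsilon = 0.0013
Model: a linearly elastic bar under uniaxial stress, so sigma = E·epsilon (SI units).
  Case 1: sigma = (6.6 × 10¹⁰) × 0.0023 = 1.518 × 10⁸ Pa = 151.8 MPa
  Case 2: sigma = (1.94 × 10¹¹) × 0.001 = 1.94 × 10⁸ Pa = 194 MPa
  Case 3: sigma = (8.2 × 10¹⁰) × 0.0019 = 1.558 × 10⁸ Pa = 155.8 MPa
  Case 4: sigma = (2.1 × 10¹¹) × 0.0013 = 2.73 × 10⁸ Pa = 273 MPa
Ordering: 273 MPa (case 4) > 194 MPa (case 2) > 155.8 MPa (case 3) > 151.8 MPa (case 1)
Final answer: 4, 2, 3, 1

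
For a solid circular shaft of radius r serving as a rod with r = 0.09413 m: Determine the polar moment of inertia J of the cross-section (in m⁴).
Model: a solid circular shaft of radius r, so J = (π·r^4) / 2.
Substitute:
  J = (π × 0.09413^4) / 2
  J = 0.0001233 m⁴
Final answer: J = 0.0001233 m⁴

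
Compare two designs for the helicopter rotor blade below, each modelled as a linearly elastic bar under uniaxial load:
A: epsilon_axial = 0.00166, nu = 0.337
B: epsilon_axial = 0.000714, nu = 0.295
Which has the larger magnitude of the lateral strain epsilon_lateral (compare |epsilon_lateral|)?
Model: a linearly elastic bar under uniaxial load, so epsilon_lateral = -nu·epsilon_axial (SI units).
  A: epsilon_lateral = -(0.337 × 0.00166) = -0.0005594
  B: epsilon_lateral = -(0.295 × 0.000714) = -0.0002106
|epsilon_lateral|: A = 0.0005594, B = 0.0002106, so A is larger in magnitude.
Final answer: A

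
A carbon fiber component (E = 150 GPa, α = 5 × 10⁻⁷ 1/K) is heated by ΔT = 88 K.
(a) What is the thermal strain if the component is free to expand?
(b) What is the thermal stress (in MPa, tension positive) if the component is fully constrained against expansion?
(a) Free thermal strain ε_th = α·ΔT = (5 × 10⁻⁷) × 88 = 4.4 × 10⁻⁵
(b) Fully constrained, the expansion is suppressed, so σ = -E·α·ΔT. Convert E = 150 GPa = 1.5 × 10¹¹ Pa.
  σ = -(1.5 × 10¹¹) × (5 × 10⁻⁷) × 88 = -6.6 × 10⁶ Pa = -6.6 MPa (compressive)
Final answer: (a) ε_th = 4.4 × 10⁻⁵, (b) σ = -6.6 MPa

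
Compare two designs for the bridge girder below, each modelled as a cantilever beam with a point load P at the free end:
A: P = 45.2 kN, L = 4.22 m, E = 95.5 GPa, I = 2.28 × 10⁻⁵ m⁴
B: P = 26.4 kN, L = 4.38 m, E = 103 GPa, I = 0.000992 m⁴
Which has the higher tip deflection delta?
Model: a cantilever beam with a point load P at the free end, so delta = (P·L^3) / (3·E·I) (SI units).
  A: delta = (45200 × 4.22^3) / (3 × (9.55 × 10¹⁰) × (2.28 × 10⁻⁵)) = 0.52 m = 520 mm
  B: delta = (26400 × 4.38^3) / (3 × (1.03 × 10¹¹) × 0.000992) = 0.007237 m = 7.237 mm
520 mm > 7.237 mm, so A is larger.
Final answer: A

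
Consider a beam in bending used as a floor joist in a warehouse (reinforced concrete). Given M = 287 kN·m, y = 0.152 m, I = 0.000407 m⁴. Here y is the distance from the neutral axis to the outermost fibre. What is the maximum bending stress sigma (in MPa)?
Model: a beam in bending, so sigma = (M·y) / I.
Convert to SI units:
  M = 287 kN·m = 287000 N·m
Substitute:
  sigma = (287000 × 0.152) / 0.000407
  sigma = 1.072 × 10⁸ Pa
Convert: sigma = 1.072 × 10⁸ Pa = 107.2 MPa
Final answer: sigma = 107.2 MPa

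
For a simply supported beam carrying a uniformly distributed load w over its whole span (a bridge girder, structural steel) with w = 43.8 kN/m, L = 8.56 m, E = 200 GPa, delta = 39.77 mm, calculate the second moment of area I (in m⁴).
Model: a simply supported beam carrying a uniformly distributed load w over its whole span, so delta = (5·w·L^4) / (384·E·I).
Solve for I: I = (5·w·L^4) / (384·delta·E).
Convert to SI units:
  w = 43.8 kN/m = 43800 N/m
  E = 200 GPa = 2 × 10¹¹ Pa
  delta = 39.77 mm = 0.03977 m
Substitute:
  I = (5 × 43800 × 8.56^4) / (384 × 0.03977 × (2 × 10¹¹))
  I = 0.000385 m⁴
Final answer: I = 0.000385 m⁴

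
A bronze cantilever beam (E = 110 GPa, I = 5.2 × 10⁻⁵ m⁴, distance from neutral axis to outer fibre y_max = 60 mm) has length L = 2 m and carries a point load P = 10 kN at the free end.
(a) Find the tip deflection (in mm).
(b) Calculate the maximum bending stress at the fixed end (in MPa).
(a) Tip deflection of a cantilever with an end point load: δ = P·L^3 / (3·E·I). Convert P = 10 kN = 10000 N, E = 110 GPa = 1.1 × 10¹¹ Pa.
  δ = (10000 × 2^3) / (3 × (1.1 × 10¹¹) × (5.2 × 10⁻⁵)) = 0.004662 m = 4.662 mm
(b) Maximum bending moment at the fixed end: M = P·L = 10000 × 2 = 20000 N·m. Convert y_max = 60 mm = 0.06 m.
  σ = M·y_max / I = (20000 × 0.06) / (5.2 × 10⁻⁵) = 2.308 × 10⁷ Pa = 23.08 MPa
Final answer: (a) δ = 4.662 mm, (b) σ = 23.08 MPa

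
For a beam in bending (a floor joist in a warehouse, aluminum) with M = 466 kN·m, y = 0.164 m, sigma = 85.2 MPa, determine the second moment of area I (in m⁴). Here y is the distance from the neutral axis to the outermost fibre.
Model: a beam in bending, so sigma = (M·y) / I.
Solve for I: I = (M·y) / sigma.
Convert to SI units:
  M = 466 kN·m = 466000 N·m
  sigma = 85.2 MPa = 8.52 × 10⁷ Pa
Substitute:
  I = (466000 × 0.164) / (8.52 × 10⁷)
  I = 0.000897 m⁴
Final answer: I = 0.000897 m⁴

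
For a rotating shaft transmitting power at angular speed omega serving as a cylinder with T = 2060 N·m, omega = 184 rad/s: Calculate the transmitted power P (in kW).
Model: a rotating shaft transmitting power at angular speed omega, so P = T·omega.
Substitute:
  P = 2060 × 184
  P = 379000 W
Convert: P = 379000 W = 379 kW
Final answer: P = 379 kW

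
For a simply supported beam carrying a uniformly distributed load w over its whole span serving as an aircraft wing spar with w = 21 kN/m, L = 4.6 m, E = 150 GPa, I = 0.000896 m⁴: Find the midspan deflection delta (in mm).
Model: a simply supported beam carrying a uniformly distributed load w over its whole span, so delta = (5·w·L^4) / (384·E·I).
Convert to SI units:
  w = 21 kN/m = 21000 N/m
  E = 150 GPa = 1.5 × 10¹¹ Pa
Substitute:
  delta = (5 × 21000 × 4.6^4) / (384 × (1.5 × 10¹¹) × 0.000896)
  delta = 0.0009109 m
Convert: delta = 0.0009109 m = 0.9109 mm
Final answer: delta = 0.9109 mm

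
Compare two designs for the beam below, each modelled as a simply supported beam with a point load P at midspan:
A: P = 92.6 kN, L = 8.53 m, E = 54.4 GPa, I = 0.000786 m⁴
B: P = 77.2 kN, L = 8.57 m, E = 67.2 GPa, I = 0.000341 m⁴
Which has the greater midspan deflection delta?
Model: a simply supported beam with a point load P at midspan, so delta = (P·L^3) / (48·E·I) (SI units).
  A: delta = (92600 × 8.53^3) / (48 × (5.44 × 10¹⁰) × 0.000786) = 0.028 m = 28 mm
  B: delta = (77200 × 8.57^3) / (48 × (6.72 × 10¹⁰) × 0.000341) = 0.04418 m = 44.18 mm
44.18 mm > 28 mm, so B is larger.
Final answer: B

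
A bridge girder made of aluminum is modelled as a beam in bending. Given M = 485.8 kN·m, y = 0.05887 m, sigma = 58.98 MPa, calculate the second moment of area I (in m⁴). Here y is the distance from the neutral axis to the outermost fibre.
Model: a beam in bending, so sigma = (M·y) / I.
Solve for I: I = (M·y) / sigma.
Convert to SI units:
  M = 485.8 kN·m = 485800 N·m
  sigma = 58.98 MPa = 5.898 × 10⁷ Pa
Substitute:
  I = (485800 × 0.05887) / (5.898 × 10⁷)
  I = 0.0004849 m⁴
Final answer: I = 0.0004849 m⁴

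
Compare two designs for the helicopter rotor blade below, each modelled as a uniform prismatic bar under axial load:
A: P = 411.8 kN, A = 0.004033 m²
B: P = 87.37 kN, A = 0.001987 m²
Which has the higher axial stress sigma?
Model: a uniform prismatic bar under axial load, so sigma = P / A (SI units).
  A: sigma = 411800 / 0.004033 = 1.021 × 10⁸ Pa = 102.1 MPa
  B: sigma = 87370 / 0.001987 = 4.397 × 10⁷ Pa = 43.97 MPa
102.1 MPa > 43.97 MPa, so A is larger.
Final answer: A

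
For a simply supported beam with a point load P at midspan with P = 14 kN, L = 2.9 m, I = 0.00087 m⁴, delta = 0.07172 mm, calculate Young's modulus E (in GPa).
Model: a simply supported beam with a point load P at midspan, so delta = (P·L^3) / (48·E·I).
Solve for E: E = (P·L^3) / (48·delta·I).
Convert to SI units:
  P = 14 kN = 14000 N
  delta = 0.07172 mm = 7.172 × 10⁻⁵ m
Substitute:
  E = (14000 × 2.9^3) / (48 × (7.172 × 10⁻⁵) × 0.00087)
  E = 1.14 × 10¹¹ Pa
Convert: E = 1.14 × 10¹¹ Pa = 114 GPa
Final answer: E = 114 GPa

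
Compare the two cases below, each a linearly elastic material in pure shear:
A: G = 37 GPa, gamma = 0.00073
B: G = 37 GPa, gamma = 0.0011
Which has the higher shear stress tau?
Model: a linearly elastic material in pure shear, so tau = G·gamma (SI units).
  A: tau = (3.7 × 10¹⁰) × 0.00073 = 2.701 × 10⁷ Pa = 27.01 MPa
  B: tau = (3.7 × 10¹⁰) × 0.0011 = 4.07 × 10⁷ Pa = 40.7 MPa
40.7 MPa > 27.01 MPa, so B is larger.
Final answer: B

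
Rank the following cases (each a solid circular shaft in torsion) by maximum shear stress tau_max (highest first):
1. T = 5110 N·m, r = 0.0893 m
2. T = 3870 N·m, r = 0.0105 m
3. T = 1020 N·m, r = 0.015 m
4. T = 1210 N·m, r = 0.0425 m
Model: a solid circular shaft in torsion, so tau_max = (2·T) / (π·r^3) (SI units).
  Case 1: tau_max = (2 × 5110) / (π × 0.0893^3) = 4.568 × 10⁶ Pa = 4.568 MPa
  Case 2: tau_max = (2 × 3870) / (π × 0.0105^3) = 2.128 × 10⁹ Pa = 2128 MPa
  Case 3: tau_max = (2 × 1020) / (π × 0.015^3) = 1.924 × 10⁸ Pa = 192.4 MPa
  Case 4: tau_max = (2 × 1210) / (π × 0.0425^3) = 1.003 × 10⁷ Pa = 10.03 MPa
Ordering: 2128 MPa (case 2) > 192.4 MPa (case 3) > 10.03 MPa (case 4) > 4.568 MPa (case 1)
Final answer: 2, 3, 4, 1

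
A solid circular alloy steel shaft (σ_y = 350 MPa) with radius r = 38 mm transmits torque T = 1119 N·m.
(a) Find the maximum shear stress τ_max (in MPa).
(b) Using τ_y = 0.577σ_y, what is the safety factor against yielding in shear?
(a) For a solid circular shaft, τ_max = T·r/J with J = π·r^4/2, i.e. τ_max = 2·T / (π·r^3). Convert r = 38 mm = 0.038 m.
  τ_max = (2 × 1119) / (π × 0.038^3) = 1.298 × 10⁷ Pa = 12.98 MPa
(b) τ_y = 0.577 × 350 = 201.95 MPa
  SF = τ_y/τ_max = 201.95 / 12.98 = 15.56
Final answer: (a) τ_max = 12.98 MPa, (b) SF = 15.56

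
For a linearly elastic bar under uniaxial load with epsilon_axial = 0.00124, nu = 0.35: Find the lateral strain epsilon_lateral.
Model: a linearly elastic bar under uniaxial load, so epsilon_lateral = -nu·epsilon_axial.
Substitute:
  epsilon_lateral = -(0.35 × 0.00124)
  epsilon_lateral = -0.000434
Final answer: epsilon_lateral = -0.000434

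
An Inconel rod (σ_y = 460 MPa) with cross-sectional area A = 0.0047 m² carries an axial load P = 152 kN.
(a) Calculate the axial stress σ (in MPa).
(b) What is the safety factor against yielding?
(a) Axial stress σ = P/A. Convert P = 152 kN = 152000 N.
  σ = 152000 / 0.0047 = 3.234 × 10⁷ Pa = 32.34 MPa
(b) Safety factor SF = σ_y/σ = 460 / 32.34 = 14.22
Final answer: (a) σ = 32.34 MPa, (b) SF = 14.22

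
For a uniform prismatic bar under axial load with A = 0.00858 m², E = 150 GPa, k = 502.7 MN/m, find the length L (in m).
Model: a uniform prismatic bar under axial load, so k = (A·E) / L.
Solve for L: L = (A·E) / k.
Convert to SI units:
  E = 150 GPa = 1.5 × 10¹¹ Pa
  k = 502.7 MN/m = 5.027 × 10⁸ N/m
Substitute:
  L = (0.00858 × (1.5 × 10¹¹)) / (5.027 × 10⁸)
  L = 2.56 m
Final answer: L = 2.56 m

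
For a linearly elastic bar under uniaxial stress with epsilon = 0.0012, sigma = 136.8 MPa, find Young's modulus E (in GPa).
Model: a linearly elastic bar under uniaxial stress, so sigma = E·epsilon.
Solve for E: E = sigma / epsilon.
Convert to SI units:
  sigma = 136.8 MPa = 1.368 × 10⁸ Pa
Substitute:
  E = (1.368 × 10⁸) / 0.0012
  E = 1.14 × 10¹¹ Pa
Convert: E = 1.14 × 10¹¹ Pa = 114 GPa
Final answer: E = 114 GPa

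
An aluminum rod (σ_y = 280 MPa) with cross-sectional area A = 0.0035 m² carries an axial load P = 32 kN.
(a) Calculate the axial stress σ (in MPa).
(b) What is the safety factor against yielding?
(a) Axial stress σ = P/A. Convert P = 32 kN = 32000 N.
  σ = 32000 / 0.0035 = 9.143 × 10⁶ Pa = 9.143 MPa
(b) Safety factor SF = σ_y/σ = 280 / 9.143 = 30.62
Final answer: (a) σ = 9.143 MPa, (b) SF = 30.62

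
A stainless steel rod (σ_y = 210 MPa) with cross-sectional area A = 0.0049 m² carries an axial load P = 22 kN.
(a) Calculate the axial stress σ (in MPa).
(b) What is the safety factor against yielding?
(a) Axial stress σ = P/A. Convert P = 22 kN = 22000 N.
  σ = 22000 / 0.0049 = 4.49 × 10⁶ Pa = 4.49 MPa
(b) Safety factor SF = σ_y/σ = 210 / 4.49 = 46.77
Final answer: (a) σ = 4.49 MPa, (b) SF = 46.77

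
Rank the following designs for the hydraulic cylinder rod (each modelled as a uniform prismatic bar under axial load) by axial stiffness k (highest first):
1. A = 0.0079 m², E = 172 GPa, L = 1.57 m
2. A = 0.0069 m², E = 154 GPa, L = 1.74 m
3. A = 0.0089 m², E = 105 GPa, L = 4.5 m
Model: a uniform prismatic bar under axial load, so k = (A·E) / L (SI units).
  Case 1: k = (0.0079 × (1.72 × 10¹¹)) / 1.57 = 8.655 × 10⁸ N/m = 865.5 MN/m
  Case 2: k = (0.0069 × (1.54 × 10¹¹)) / 1.74 = 6.107 × 10⁸ N/m = 610.7 MN/m
  Case 3: k = (0.0089 × (1.05 × 10¹¹)) / 4.5 = 2.077 × 10⁸ N/m = 207.7 MN/m
Ordering: 865.5 MN/m (case 1) > 610.7 MN/m (case 2) > 207.7 MN/m (case 3)
Final answer: 1, 2, 3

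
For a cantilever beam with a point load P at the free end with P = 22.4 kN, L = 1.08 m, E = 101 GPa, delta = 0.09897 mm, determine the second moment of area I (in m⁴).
Model: a cantilever beam with a point load P at the free end, so delta = (P·L^3) / (3·E·I).
Solve for I: I = (P·L^3) / (3·delta·E).
Convert to SI units:
  P = 22.4 kN = 22400 N
  E = 101 GPa = 1.01 × 10¹¹ Pa
  delta = 0.09897 mm = 9.897 × 10⁻⁵ m
Substitute:
  I = (22400 × 1.08^3) / (3 × (9.897 × 10⁻⁵) × (1.01 × 10¹¹))
  I = 0.000941 m⁴
Final answer: I = 0.000941 m⁴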